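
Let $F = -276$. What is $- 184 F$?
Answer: $50784$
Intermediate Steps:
$- 184 F = \left(-184\right) \left(-276\right) = 50784$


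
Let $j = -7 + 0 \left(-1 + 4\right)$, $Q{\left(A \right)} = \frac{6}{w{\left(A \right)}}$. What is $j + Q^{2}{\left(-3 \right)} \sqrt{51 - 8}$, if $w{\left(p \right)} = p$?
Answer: $-7 + 4 \sqrt{43} \approx 19.23$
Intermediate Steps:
$Q{\left(A \right)} = \frac{6}{A}$
$j = -7$ ($j = -7 + 0 \cdot 3 = -7 + 0 = -7$)
$j + Q^{2}{\left(-3 \right)} \sqrt{51 - 8} = -7 + \left(\frac{6}{-3}\right)^{2} \sqrt{51 - 8} = -7 + \left(6 \left(- \frac{1}{3}\right)\right)^{2} \sqrt{43} = -7 + \left(-2\right)^{2} \sqrt{43} = -7 + 4 \sqrt{43}$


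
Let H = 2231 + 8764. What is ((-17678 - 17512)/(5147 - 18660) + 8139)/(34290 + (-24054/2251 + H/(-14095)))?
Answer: 232707872806931/979768185569785 ≈ 0.23751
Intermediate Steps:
H = 10995
((-17678 - 17512)/(5147 - 18660) + 8139)/(34290 + (-24054/2251 + H/(-14095))) = ((-17678 - 17512)/(5147 - 18660) + 8139)/(34290 + (-24054/2251 + 10995/(-14095))) = (-35190/(-13513) + 8139)/(34290 + (-24054*1/2251 + 10995*(-1/14095))) = (-35190*(-1/13513) + 8139)/(34290 + (-24054/2251 - 2199/2819)) = (35190/13513 + 8139)/(34290 - 72758175/6345569) = 110017497/(13513*(217516802835/6345569)) = (110017497/13513)*(6345569/217516802835) = 232707872806931/979768185569785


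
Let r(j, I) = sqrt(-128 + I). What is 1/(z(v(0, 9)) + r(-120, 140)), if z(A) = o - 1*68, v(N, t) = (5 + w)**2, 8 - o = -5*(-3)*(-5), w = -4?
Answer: 5/71 - 2*sqrt(3)/213 ≈ 0.054159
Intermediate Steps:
o = 83 (o = 8 - (-5*(-3))*(-5) = 8 - 15*(-5) = 8 - 1*(-75) = 8 + 75 = 83)
v(N, t) = 1 (v(N, t) = (5 - 4)**2 = 1**2 = 1)
z(A) = 15 (z(A) = 83 - 1*68 = 83 - 68 = 15)
1/(z(v(0, 9)) + r(-120, 140)) = 1/(15 + sqrt(-128 + 140)) = 1/(15 + sqrt(12)) = 1/(15 + 2*sqrt(3))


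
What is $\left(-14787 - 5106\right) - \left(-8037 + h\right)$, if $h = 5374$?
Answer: $-17230$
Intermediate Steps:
$\left(-14787 - 5106\right) - \left(-8037 + h\right) = \left(-14787 - 5106\right) + \left(8037 - 5374\right) = -19893 + \left(8037 - 5374\right) = -19893 + 2663 = -17230$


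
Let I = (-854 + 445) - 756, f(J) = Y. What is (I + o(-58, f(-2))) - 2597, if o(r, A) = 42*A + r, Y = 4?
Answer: -3652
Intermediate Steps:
f(J) = 4
o(r, A) = r + 42*A
I = -1165 (I = -409 - 756 = -1165)
(I + o(-58, f(-2))) - 2597 = (-1165 + (-58 + 42*4)) - 2597 = (-1165 + (-58 + 168)) - 2597 = (-1165 + 110) - 2597 = -1055 - 2597 = -3652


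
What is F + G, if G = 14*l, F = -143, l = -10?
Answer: -283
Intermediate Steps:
G = -140 (G = 14*(-10) = -140)
F + G = -143 - 140 = -283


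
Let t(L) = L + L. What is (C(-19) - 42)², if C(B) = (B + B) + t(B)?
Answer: 13924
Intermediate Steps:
t(L) = 2*L
C(B) = 4*B (C(B) = (B + B) + 2*B = 2*B + 2*B = 4*B)
(C(-19) - 42)² = (4*(-19) - 42)² = (-76 - 42)² = (-118)² = 13924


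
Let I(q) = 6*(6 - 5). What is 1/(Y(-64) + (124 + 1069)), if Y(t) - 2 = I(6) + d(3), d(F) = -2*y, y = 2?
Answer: 1/1197 ≈ 0.00083542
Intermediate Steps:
d(F) = -4 (d(F) = -2*2 = -4)
I(q) = 6 (I(q) = 6*1 = 6)
Y(t) = 4 (Y(t) = 2 + (6 - 4) = 2 + 2 = 4)
1/(Y(-64) + (124 + 1069)) = 1/(4 + (124 + 1069)) = 1/(4 + 1193) = 1/1197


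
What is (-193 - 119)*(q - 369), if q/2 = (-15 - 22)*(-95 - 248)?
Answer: -7804056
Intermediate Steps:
q = 25382 (q = 2*((-15 - 22)*(-95 - 248)) = 2*(-37*(-343)) = 2*12691 = 25382)
(-193 - 119)*(q - 369) = (-193 - 119)*(25382 - 369) = -312*25013 = -7804056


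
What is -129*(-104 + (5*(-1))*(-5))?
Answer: 10191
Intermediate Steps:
-129*(-104 + (5*(-1))*(-5)) = -129*(-104 - 5*(-5)) = -129*(-104 + 25) = -129*(-79) = 10191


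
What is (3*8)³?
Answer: 13824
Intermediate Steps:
(3*8)³ = 24³ = 13824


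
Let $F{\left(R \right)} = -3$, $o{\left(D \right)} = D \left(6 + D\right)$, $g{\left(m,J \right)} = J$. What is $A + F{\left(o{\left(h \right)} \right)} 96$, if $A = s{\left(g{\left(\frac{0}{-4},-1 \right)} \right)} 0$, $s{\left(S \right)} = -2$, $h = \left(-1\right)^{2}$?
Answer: $-288$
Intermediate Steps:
$h = 1$
$A = 0$ ($A = \left(-2\right) 0 = 0$)
$A + F{\left(o{\left(h \right)} \right)} 96 = 0 - 288 = -288$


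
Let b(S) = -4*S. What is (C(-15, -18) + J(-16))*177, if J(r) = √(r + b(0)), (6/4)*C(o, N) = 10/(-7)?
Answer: -1180/7 + 708*I ≈ -168.57 + 708.0*I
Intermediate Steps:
C(o, N) = -20/21 (C(o, N) = 2*(10/(-7))/3 = 2*(10*(-⅐))/3 = (⅔)*(-10/7) = -20/21)
J(r) = √r (J(r) = √(r - 4*0) = √(r + 0) = √r)
(C(-15, -18) + J(-16))*177 = (-20/21 + √(-16))*177 = (-20/21 + 4*I)*177 = -1180/7 + 708*I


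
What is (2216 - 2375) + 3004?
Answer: 2845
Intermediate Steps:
(2216 - 2375) + 3004 = -159 + 3004 = 2845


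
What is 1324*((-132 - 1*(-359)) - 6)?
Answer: 292604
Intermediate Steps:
1324*((-132 - 1*(-359)) - 6) = 1324*((-132 + 359) - 6) = 1324*(227 - 6) = 1324*221 = 292604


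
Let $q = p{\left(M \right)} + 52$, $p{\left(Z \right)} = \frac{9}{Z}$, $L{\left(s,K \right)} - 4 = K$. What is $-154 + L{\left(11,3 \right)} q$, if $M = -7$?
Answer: $201$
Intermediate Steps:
$L{\left(s,K \right)} = 4 + K$
$q = \frac{355}{7}$ ($q = \frac{9}{-7} + 52 = 9 \left(- \frac{1}{7}\right) + 52 = - \frac{9}{7} + 52 = \frac{355}{7} \approx 50.714$)
$-154 + L{\left(11,3 \right)} q = -154 + \left(4 + 3\right) \frac{355}{7} = -154 + 7 \cdot \frac{355}{7} = -154 + 355 = 201$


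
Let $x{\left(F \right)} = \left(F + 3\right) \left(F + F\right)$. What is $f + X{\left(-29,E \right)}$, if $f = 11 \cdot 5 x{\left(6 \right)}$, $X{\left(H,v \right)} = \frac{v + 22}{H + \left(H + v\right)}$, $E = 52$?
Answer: $\frac{17783}{3} \approx 5927.7$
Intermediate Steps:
$x{\left(F \right)} = 2 F \left(3 + F\right)$ ($x{\left(F \right)} = \left(3 + F\right) 2 F = 2 F \left(3 + F\right)$)
$X{\left(H,v \right)} = \frac{22 + v}{v + 2 H}$
$f = 5940$ ($f = 11 \cdot 5 \cdot 2 \cdot 6 \left(3 + 6\right) = 55 \cdot 2 \cdot 6 \cdot 9 = 55 \cdot 108 = 5940$)
$f + X{\left(-29,E \right)} = 5940 + \frac{22 + 52}{52 + 2 \left(-29\right)} = 5940 + \frac{1}{52 - 58} \cdot 74 = 5940 + \frac{1}{-6} \cdot 74 = 5940 - \frac{37}{3} = \frac{17783}{3}$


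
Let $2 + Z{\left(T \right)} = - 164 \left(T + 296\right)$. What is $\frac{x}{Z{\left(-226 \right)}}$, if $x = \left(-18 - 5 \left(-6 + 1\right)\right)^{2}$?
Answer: $- \frac{49}{11482} \approx -0.0042676$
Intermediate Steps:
$Z{\left(T \right)} = -48546 - 164 T$ ($Z{\left(T \right)} = -2 - 164 \left(T + 296\right) = -2 - 164 \left(296 + T\right) = -2 - \left(48544 + 164 T\right) = -48546 - 164 T$)
$x = 49$ ($x = \left(-18 - -25\right)^{2} = \left(-18 + 25\right)^{2} = 7^{2} = 49$)
$\frac{x}{Z{\left(-226 \right)}} = \frac{49}{-48546 - -37064} = \frac{49}{-48546 + 37064} = \frac{49}{-11482} = 49 \left(- \frac{1}{11482}\right) = - \frac{49}{11482}$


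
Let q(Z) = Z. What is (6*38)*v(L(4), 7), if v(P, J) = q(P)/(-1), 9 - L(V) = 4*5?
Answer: 2508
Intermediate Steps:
L(V) = -11 (L(V) = 9 - 4*5 = 9 - 1*20 = 9 - 20 = -11)
v(P, J) = -P (v(P, J) = P/(-1) = P*(-1) = -P)
(6*38)*v(L(4), 7) = (6*38)*(-1*(-11)) = 228*11 = 2508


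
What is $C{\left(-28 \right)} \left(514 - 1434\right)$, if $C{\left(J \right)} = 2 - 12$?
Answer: $9200$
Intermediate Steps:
$C{\left(J \right)} = -10$ ($C{\left(J \right)} = 2 - 12 = -10$)
$C{\left(-28 \right)} \left(514 - 1434\right) = - 10 \left(514 - 1434\right) = \left(-10\right) \left(-920\right) = 9200$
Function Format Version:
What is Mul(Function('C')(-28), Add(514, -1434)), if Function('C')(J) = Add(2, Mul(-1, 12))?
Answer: 9200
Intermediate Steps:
Function('C')(J) = -10 (Function('C')(J) = Add(2, -12) = -10)
Mul(Function('C')(-28), Add(514, -1434)) = Mul(-10, Add(514, -1434)) = Mul(-10, -920) = 9200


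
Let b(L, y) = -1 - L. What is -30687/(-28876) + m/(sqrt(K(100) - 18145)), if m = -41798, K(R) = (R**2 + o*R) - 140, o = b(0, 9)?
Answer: 30687/28876 + 41798*I*sqrt(8385)/8385 ≈ 1.0627 + 456.46*I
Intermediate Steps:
o = -1 (o = -1 - 1*0 = -1 + 0 = -1)
K(R) = -140 + R**2 - R (K(R) = (R**2 - R) - 140 = -140 + R**2 - R)
-30687/(-28876) + m/(sqrt(K(100) - 18145)) = -30687/(-28876) - 41798/sqrt((-140 + 100**2 - 1*100) - 18145) = -30687*(-1/28876) - 41798/sqrt((-140 + 10000 - 100) - 18145) = 30687/28876 - 41798/sqrt(9760 - 18145) = 30687/28876 - 41798*(-I*sqrt(8385)/8385) = 30687/28876 - (-41798)*I*sqrt(8385)/8385 = 30687/28876 + 41798*I*sqrt(8385)/8385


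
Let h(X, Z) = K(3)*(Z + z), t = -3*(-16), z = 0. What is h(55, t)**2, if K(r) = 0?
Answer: 0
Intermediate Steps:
t = 48
h(X, Z) = 0 (h(X, Z) = 0*(Z + 0) = 0*Z = 0)
h(55, t)**2 = 0**2 = 0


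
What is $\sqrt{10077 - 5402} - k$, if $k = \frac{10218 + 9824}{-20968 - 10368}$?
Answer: $\frac{10021}{15668} + 5 \sqrt{187} \approx 69.014$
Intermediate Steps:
$k = - \frac{10021}{15668}$ ($k = \frac{20042}{-31336} = 20042 \left(- \frac{1}{31336}\right) = - \frac{10021}{15668} \approx -0.63958$)
$\sqrt{10077 - 5402} - k = \sqrt{10077 - 5402} - - \frac{10021}{15668} = \sqrt{4675} + \frac{10021}{15668} = 5 \sqrt{187} + \frac{10021}{15668} = \frac{10021}{15668} + 5 \sqrt{187}$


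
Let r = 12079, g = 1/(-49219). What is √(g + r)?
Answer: 10*√292614977697/49219 ≈ 109.90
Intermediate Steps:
g = -1/49219 ≈ -2.0317e-5
√(g + r) = √(-1/49219 + 12079) = √(594516300/49219) = 10*√292614977697/49219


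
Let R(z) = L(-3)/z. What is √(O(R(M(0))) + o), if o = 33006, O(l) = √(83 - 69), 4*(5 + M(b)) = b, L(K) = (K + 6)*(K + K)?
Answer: √(33006 + √14) ≈ 181.69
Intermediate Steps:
L(K) = 2*K*(6 + K) (L(K) = (6 + K)*(2*K) = 2*K*(6 + K))
M(b) = -5 + b/4
R(z) = -18/z (R(z) = (2*(-3)*(6 - 3))/z = (2*(-3)*3)/z = -18/z)
O(l) = √14
√(O(R(M(0))) + o) = √(√14 + 33006) = √(33006 + √14)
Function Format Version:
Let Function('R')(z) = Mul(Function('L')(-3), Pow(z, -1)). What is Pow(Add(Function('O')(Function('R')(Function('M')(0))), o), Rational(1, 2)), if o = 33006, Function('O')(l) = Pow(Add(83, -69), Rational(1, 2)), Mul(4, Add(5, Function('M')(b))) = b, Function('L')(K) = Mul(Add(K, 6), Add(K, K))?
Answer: Pow(Add(33006, Pow(14, Rational(1, 2))), Rational(1, 2)) ≈ 181.69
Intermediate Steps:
Function('L')(K) = Mul(2, K, Add(6, K)) (Function('L')(K) = Mul(Add(6, K), Mul(2, K)) = Mul(2, K, Add(6, K)))
Function('M')(b) = Add(-5, Mul(Rational(1, 4), b))
Function('R')(z) = Mul(-18, Pow(z, -1)) (Function('R')(z) = Mul(Mul(2, -3, Add(6, -3)), Pow(z, -1)) = Mul(Mul(2, -3, 3), Pow(z, -1)) = Mul(-18, Pow(z, -1)))
Function('O')(l) = Pow(14, Rational(1, 2))
Pow(Add(Function('O')(Function('R')(Function('M')(0))), o), Rational(1, 2)) = Pow(Add(Pow(14, Rational(1, 2)), 33006), Rational(1, 2)) = Pow(Add(33006, Pow(14, Rational(1, 2))), Rational(1, 2))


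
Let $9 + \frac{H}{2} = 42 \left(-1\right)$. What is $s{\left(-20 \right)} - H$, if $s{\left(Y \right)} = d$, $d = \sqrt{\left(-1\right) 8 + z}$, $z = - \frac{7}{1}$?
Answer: $102 + i \sqrt{15} \approx 102.0 + 3.873 i$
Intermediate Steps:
$z = -7$ ($z = \left(-7\right) 1 = -7$)
$d = i \sqrt{15}$ ($d = \sqrt{\left(-1\right) 8 - 7} = \sqrt{-8 - 7} = \sqrt{-15} = i \sqrt{15} \approx 3.873 i$)
$s{\left(Y \right)} = i \sqrt{15}$
$H = -102$ ($H = -18 + 2 \cdot 42 \left(-1\right) = -18 + 2 \left(-42\right) = -18 - 84 = -102$)
$s{\left(-20 \right)} - H = i \sqrt{15} - -102 = i \sqrt{15} + 102 = 102 + i \sqrt{15}$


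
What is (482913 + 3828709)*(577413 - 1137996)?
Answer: -2417021995626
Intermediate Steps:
(482913 + 3828709)*(577413 - 1137996) = 4311622*(-560583) = -2417021995626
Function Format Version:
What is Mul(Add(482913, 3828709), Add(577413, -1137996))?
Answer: -2417021995626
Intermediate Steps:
Mul(Add(482913, 3828709), Add(577413, -1137996)) = Mul(4311622, -560583) = -2417021995626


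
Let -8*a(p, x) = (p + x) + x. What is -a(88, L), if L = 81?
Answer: 125/4 ≈ 31.250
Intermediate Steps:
a(p, x) = -x/4 - p/8 (a(p, x) = -((p + x) + x)/8 = -(p + 2*x)/8 = -x/4 - p/8)
-a(88, L) = -(-1/4*81 - 1/8*88) = -(-81/4 - 11) = -1*(-125/4) = 125/4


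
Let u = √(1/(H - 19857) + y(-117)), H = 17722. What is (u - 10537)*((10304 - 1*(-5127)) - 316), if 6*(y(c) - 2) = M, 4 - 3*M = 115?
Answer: -159266755 + 3023*I*√683810610/2562 ≈ -1.5927e+8 + 30855.0*I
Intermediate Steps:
M = -37 (M = 4/3 - ⅓*115 = 4/3 - 115/3 = -37)
y(c) = -25/6 (y(c) = 2 + (⅙)*(-37) = 2 - 37/6 = -25/6)
u = I*√683810610/12810 (u = √(1/(17722 - 19857) - 25/6) = √(1/(-2135) - 25/6) = √(-1/2135 - 25/6) = √(-53381/12810) = I*√683810610/12810 ≈ 2.0414*I)
(u - 10537)*((10304 - 1*(-5127)) - 316) = (I*√683810610/12810 - 10537)*((10304 - 1*(-5127)) - 316) = (-10537 + I*√683810610/12810)*((10304 + 5127) - 316) = (-10537 + I*√683810610/12810)*(15431 - 316) = (-10537 + I*√683810610/12810)*15115 = -159266755 + 3023*I*√683810610/2562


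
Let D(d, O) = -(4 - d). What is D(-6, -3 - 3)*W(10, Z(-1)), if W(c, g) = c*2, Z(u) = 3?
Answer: -200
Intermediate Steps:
W(c, g) = 2*c
D(d, O) = -4 + d
D(-6, -3 - 3)*W(10, Z(-1)) = (-4 - 6)*(2*10) = -10*20 = -200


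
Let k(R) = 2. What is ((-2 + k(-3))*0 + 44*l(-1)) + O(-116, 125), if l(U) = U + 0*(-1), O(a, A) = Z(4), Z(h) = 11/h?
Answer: -165/4 ≈ -41.250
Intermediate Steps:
O(a, A) = 11/4
l(U) = U (l(U) = U + 0 = U)
((-2 + k(-3))*0 + 44*l(-1)) + O(-116, 125) = ((-2 + 2)*0 + 44*(-1)) + 11/4 = (0*0 - 44) + 11/4 = (0 - 44) + 11/4 = -44 + 11/4 = -165/4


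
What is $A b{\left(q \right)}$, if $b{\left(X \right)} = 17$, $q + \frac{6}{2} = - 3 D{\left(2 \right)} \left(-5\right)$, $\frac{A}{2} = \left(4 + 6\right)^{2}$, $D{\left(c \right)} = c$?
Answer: $3400$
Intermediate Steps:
$A = 200$ ($A = 2 \left(4 + 6\right)^{2} = 2 \cdot 10^{2} = 2 \cdot 100 = 200$)
$q = 27$ ($q = -3 + \left(-3\right) 2 \left(-5\right) = -3 - -30 = -3 + 30 = 27$)
$A b{\left(q \right)} = 200 \cdot 17 = 3400$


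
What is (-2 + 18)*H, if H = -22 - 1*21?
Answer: -688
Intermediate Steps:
H = -43 (H = -22 - 21 = -43)
(-2 + 18)*H = (-2 + 18)*(-43) = 16*(-43) = -688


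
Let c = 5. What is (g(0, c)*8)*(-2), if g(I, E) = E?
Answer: -80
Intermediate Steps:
(g(0, c)*8)*(-2) = (5*8)*(-2) = 40*(-2) = -80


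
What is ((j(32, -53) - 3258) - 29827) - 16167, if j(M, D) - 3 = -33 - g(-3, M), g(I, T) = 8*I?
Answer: -49258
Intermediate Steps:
j(M, D) = -6 (j(M, D) = 3 + (-33 - 8*(-3)) = 3 + (-33 - 1*(-24)) = 3 + (-33 + 24) = 3 - 9 = -6)
((j(32, -53) - 3258) - 29827) - 16167 = ((-6 - 3258) - 29827) - 16167 = (-3264 - 29827) - 16167 = -33091 - 16167 = -49258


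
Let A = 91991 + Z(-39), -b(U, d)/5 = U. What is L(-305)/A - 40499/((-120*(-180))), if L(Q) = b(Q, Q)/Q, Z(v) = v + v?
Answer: -3722492587/1985320800 ≈ -1.8750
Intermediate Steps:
b(U, d) = -5*U
Z(v) = 2*v
A = 91913 (A = 91991 + 2*(-39) = 91991 - 78 = 91913)
L(Q) = -5 (L(Q) = (-5*Q)/Q = -5)
L(-305)/A - 40499/((-120*(-180))) = -5/91913 - 40499/((-120*(-180))) = -5*1/91913 - 40499/21600 = -5/91913 - 40499*1/21600 = -5/91913 - 40499/21600 = -3722492587/1985320800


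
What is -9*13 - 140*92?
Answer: -12997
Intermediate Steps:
-9*13 - 140*92 = -117 - 12880 = -12997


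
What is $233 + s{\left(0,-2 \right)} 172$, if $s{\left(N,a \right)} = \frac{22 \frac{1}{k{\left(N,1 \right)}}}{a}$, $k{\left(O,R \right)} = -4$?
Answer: $706$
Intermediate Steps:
$s{\left(N,a \right)} = - \frac{11}{2 a}$ ($s{\left(N,a \right)} = \frac{22 \frac{1}{-4}}{a} = \frac{22 \left(- \frac{1}{4}\right)}{a} = - \frac{11}{2 a}$)
$233 + s{\left(0,-2 \right)} 172 = 233 + - \frac{11}{2 \left(-2\right)} 172 = 233 + \left(- \frac{11}{2}\right) \left(- \frac{1}{2}\right) 172 = 233 + \frac{11}{4} \cdot 172 = 233 + 473 = 706$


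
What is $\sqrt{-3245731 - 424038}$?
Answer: $i \sqrt{3669769} \approx 1915.7 i$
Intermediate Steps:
$\sqrt{-3245731 - 424038} = \sqrt{-3669769} = i \sqrt{3669769}$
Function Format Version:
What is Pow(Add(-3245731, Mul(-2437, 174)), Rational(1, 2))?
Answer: Mul(I, Pow(3669769, Rational(1, 2))) ≈ Mul(1915.7, I)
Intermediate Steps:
Pow(Add(-3245731, Mul(-2437, 174)), Rational(1, 2)) = Pow(Add(-3245731, -424038), Rational(1, 2)) = Pow(-3669769, Rational(1, 2)) = Mul(I, Pow(3669769, Rational(1, 2)))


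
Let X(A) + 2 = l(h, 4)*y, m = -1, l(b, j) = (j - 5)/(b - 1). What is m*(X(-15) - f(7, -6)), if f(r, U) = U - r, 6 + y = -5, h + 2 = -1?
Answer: -33/4 ≈ -8.2500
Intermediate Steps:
h = -3 (h = -2 - 1 = -3)
y = -11 (y = -6 - 5 = -11)
l(b, j) = (-5 + j)/(-1 + b)
X(A) = -19/4 (X(A) = -2 + ((-5 + 4)/(-1 - 3))*(-11) = -2 + (-1/(-4))*(-11) = -2 - ¼*(-1)*(-11) = -2 + (¼)*(-11) = -2 - 11/4 = -19/4)
m*(X(-15) - f(7, -6)) = -(-19/4 - (-6 - 1*7)) = -(-19/4 - (-6 - 7)) = -(-19/4 - 1*(-13)) = -(-19/4 + 13) = -1*33/4 = -33/4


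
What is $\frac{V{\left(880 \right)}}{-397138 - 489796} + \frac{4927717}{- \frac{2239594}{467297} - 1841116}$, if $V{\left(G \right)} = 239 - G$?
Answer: $- \frac{510449493713076970}{190768466181770241} \approx -2.6758$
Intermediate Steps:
$\frac{V{\left(880 \right)}}{-397138 - 489796} + \frac{4927717}{- \frac{2239594}{467297} - 1841116} = \frac{239 - 880}{-397138 - 489796} + \frac{4927717}{- \frac{2239594}{467297} - 1841116} = \frac{239 - 880}{-397138 - 489796} + \frac{4927717}{\left(-2239594\right) \frac{1}{467297} - 1841116} = - \frac{641}{-886934} + \frac{4927717}{- \frac{2239594}{467297} - 1841116} = \left(-641\right) \left(- \frac{1}{886934}\right) + \frac{4927717}{- \frac{860350223046}{467297}} = \frac{641}{886934} + 4927717 \left(- \frac{467297}{860350223046}\right) = \frac{641}{886934} - \frac{2302707370949}{860350223046} = - \frac{510449493713076970}{190768466181770241}$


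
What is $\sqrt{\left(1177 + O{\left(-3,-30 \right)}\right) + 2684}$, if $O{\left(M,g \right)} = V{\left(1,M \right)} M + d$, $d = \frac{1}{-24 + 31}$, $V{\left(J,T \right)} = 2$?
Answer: $\frac{\sqrt{188902}}{7} \approx 62.09$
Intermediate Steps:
$d = \frac{1}{7} \approx 0.14286$
$O{\left(M,g \right)} = \frac{1}{7} + 2 M$ ($O{\left(M,g \right)} = 2 M + \frac{1}{7} = \frac{1}{7} + 2 M$)
$\sqrt{\left(1177 + O{\left(-3,-30 \right)}\right) + 2684} = \sqrt{\left(1177 + \left(\frac{1}{7} + 2 \left(-3\right)\right)\right) + 2684} = \sqrt{\left(1177 + \left(\frac{1}{7} - 6\right)\right) + 2684} = \sqrt{\left(1177 - \frac{41}{7}\right) + 2684} = \sqrt{\frac{8198}{7} + 2684} = \sqrt{\frac{26986}{7}} = \frac{\sqrt{188902}}{7}$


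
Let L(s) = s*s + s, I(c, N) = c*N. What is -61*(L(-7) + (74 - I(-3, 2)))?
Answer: -7442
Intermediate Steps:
I(c, N) = N*c
L(s) = s + s**2 (L(s) = s**2 + s = s + s**2)
-61*(L(-7) + (74 - I(-3, 2))) = -61*(-7*(1 - 7) + (74 - 2*(-3))) = -61*(-7*(-6) + (74 - 1*(-6))) = -61*(42 + (74 + 6)) = -61*(42 + 80) = -61*122 = -7442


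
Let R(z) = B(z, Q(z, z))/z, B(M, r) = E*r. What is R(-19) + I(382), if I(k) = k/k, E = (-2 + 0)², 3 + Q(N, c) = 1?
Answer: 27/19 ≈ 1.4211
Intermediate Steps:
Q(N, c) = -2 (Q(N, c) = -3 + 1 = -2)
E = 4 (E = (-2)² = 4)
B(M, r) = 4*r
I(k) = 1
R(z) = -8/z (R(z) = (4*(-2))/z = -8/z)
R(-19) + I(382) = -8/(-19) + 1 = -8*(-1/19) + 1 = 8/19 + 1 = 27/19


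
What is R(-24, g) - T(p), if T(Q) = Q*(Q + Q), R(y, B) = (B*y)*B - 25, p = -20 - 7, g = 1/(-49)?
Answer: -3560707/2401 ≈ -1483.0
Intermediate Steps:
g = -1/49 ≈ -0.020408
p = -27
R(y, B) = -25 + y*B² (R(y, B) = y*B² - 25 = -25 + y*B²)
T(Q) = 2*Q² (T(Q) = Q*(2*Q) = 2*Q²)
R(-24, g) - T(p) = (-25 - 24*(-1/49)²) - 2*(-27)² = (-25 - 24*1/2401) - 2*729 = (-25 - 24/2401) - 1*1458 = -60049/2401 - 1458 = -3560707/2401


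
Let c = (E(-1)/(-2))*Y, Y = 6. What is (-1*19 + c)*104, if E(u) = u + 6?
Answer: -3536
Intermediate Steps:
E(u) = 6 + u
c = -15 (c = ((6 - 1)/(-2))*6 = -½*5*6 = -5/2*6 = -15)
(-1*19 + c)*104 = (-1*19 - 15)*104 = (-19 - 15)*104 = -34*104 = -3536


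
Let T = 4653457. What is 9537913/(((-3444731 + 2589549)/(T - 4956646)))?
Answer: 2891790304557/855182 ≈ 3.3815e+6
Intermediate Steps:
9537913/(((-3444731 + 2589549)/(T - 4956646))) = 9537913/(((-3444731 + 2589549)/(4653457 - 4956646))) = 9537913/((-855182/(-303189))) = 9537913/((-855182*(-1/303189))) = 9537913/(855182/303189) = 9537913*(303189/855182) = 2891790304557/855182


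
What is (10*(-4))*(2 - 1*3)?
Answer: 40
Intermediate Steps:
(10*(-4))*(2 - 1*3) = -40*(2 - 3) = -40*(-1) = 40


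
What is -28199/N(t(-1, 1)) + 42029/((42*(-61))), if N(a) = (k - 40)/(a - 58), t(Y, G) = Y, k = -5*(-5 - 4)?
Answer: 69873677/210 ≈ 3.3273e+5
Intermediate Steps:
k = 45 (k = -5*(-9) = 45)
N(a) = 5/(-58 + a) (N(a) = (45 - 40)/(a - 58) = 5/(-58 + a))
-28199/N(t(-1, 1)) + 42029/((42*(-61))) = -28199/(5/(-58 - 1)) + 42029/((42*(-61))) = -28199/(5/(-59)) + 42029/(-2562) = -28199/(5*(-1/59)) + 42029*(-1/2562) = -28199/(-5/59) - 689/42 = -28199*(-59/5) - 689/42 = 1663741/5 - 689/42 = 69873677/210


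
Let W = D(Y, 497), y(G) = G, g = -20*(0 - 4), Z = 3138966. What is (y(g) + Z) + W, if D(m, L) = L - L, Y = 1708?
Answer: 3139046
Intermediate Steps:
g = 80 (g = -20*(-4) = 80)
D(m, L) = 0
W = 0
(y(g) + Z) + W = (80 + 3138966) + 0 = 3139046 + 0 = 3139046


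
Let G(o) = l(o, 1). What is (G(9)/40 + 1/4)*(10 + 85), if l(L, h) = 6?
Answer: 38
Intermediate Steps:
G(o) = 6
(G(9)/40 + 1/4)*(10 + 85) = (6/40 + 1/4)*(10 + 85) = (6*(1/40) + 1*(¼))*95 = (3/20 + ¼)*95 = (⅖)*95 = 38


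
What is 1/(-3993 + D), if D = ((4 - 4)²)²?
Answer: -1/3993 ≈ -0.00025044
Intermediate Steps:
D = 0 (D = (0²)² = 0² = 0)
1/(-3993 + D) = 1/(-3993 + 0) = 1/(-3993) = -1/3993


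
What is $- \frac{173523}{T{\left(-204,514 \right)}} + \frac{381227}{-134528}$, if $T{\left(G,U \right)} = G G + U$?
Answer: $- \frac{19702397827}{2833832320} \approx -6.9526$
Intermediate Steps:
$T{\left(G,U \right)} = U + G^{2}$ ($T{\left(G,U \right)} = G^{2} + U = U + G^{2}$)
$- \frac{173523}{T{\left(-204,514 \right)}} + \frac{381227}{-134528} = - \frac{173523}{514 + \left(-204\right)^{2}} + \frac{381227}{-134528} = - \frac{173523}{514 + 41616} + 381227 \left(- \frac{1}{134528}\right) = - \frac{173523}{42130} - \frac{381227}{134528} = - \frac{19702397827}{2833832320}$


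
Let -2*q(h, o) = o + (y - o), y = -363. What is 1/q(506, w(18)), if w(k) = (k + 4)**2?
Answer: 2/363 ≈ 0.0055096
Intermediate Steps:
w(k) = (4 + k)**2
q(h, o) = 363/2 (q(h, o) = -(o + (-363 - o))/2 = -1/2*(-363) = 363/2)
1/q(506, w(18)) = 1/(363/2) = 2/363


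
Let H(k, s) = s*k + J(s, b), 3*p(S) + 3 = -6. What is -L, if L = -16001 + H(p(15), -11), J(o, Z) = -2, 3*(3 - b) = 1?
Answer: 15970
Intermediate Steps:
b = 8/3 (b = 3 - 1/3*1 = 3 - 1/3 = 8/3 ≈ 2.6667)
p(S) = -3 (p(S) = -1 + (1/3)*(-6) = -1 - 2 = -3)
H(k, s) = -2 + k*s (H(k, s) = s*k - 2 = k*s - 2 = -2 + k*s)
L = -15970 (L = -16001 + (-2 - 3*(-11)) = -16001 + (-2 + 33) = -16001 + 31 = -15970)
-L = -1*(-15970) = 15970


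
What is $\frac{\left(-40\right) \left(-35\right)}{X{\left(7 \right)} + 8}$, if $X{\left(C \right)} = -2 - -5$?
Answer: $\frac{1400}{11} \approx 127.27$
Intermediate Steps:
$X{\left(C \right)} = 3$ ($X{\left(C \right)} = -2 + 5 = 3$)
$\frac{\left(-40\right) \left(-35\right)}{X{\left(7 \right)} + 8} = \frac{\left(-40\right) \left(-35\right)}{3 + 8} = \frac{1400}{11}$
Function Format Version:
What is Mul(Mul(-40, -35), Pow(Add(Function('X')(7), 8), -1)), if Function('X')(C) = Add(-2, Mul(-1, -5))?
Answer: Rational(1400, 11) ≈ 127.27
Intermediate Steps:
Function('X')(C) = 3 (Function('X')(C) = Add(-2, 5) = 3)
Mul(Mul(-40, -35), Pow(Add(Function('X')(7), 8), -1)) = Mul(Mul(-40, -35), Pow(Add(3, 8), -1)) = Mul(1400, Pow(11, -1)) = Mul(1400, Rational(1, 11)) = Rational(1400, 11)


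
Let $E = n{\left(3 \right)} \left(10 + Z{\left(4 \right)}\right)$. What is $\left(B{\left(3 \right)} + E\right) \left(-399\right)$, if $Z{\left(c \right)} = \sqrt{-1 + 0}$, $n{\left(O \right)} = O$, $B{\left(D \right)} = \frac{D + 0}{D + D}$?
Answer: $- \frac{24339}{2} - 1197 i \approx -12170.0 - 1197.0 i$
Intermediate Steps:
$B{\left(D \right)} = \frac{1}{2}$ ($B{\left(D \right)} = \frac{D}{2 D} = D \frac{1}{2 D} = \frac{1}{2}$)
$Z{\left(c \right)} = i$ ($Z{\left(c \right)} = \sqrt{-1} = i$)
$E = 30 + 3 i$ ($E = 3 \left(10 + i\right) = 30 + 3 i \approx 30.0 + 3.0 i$)
$\left(B{\left(3 \right)} + E\right) \left(-399\right) = \left(\frac{1}{2} + \left(30 + 3 i\right)\right) \left(-399\right) = \left(\frac{61}{2} + 3 i\right) \left(-399\right) = - \frac{24339}{2} - 1197 i$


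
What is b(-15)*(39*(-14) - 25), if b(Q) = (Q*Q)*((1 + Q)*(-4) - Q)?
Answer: -9121725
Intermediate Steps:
b(Q) = Q**2*(-4 - 5*Q) (b(Q) = Q**2*((-4 - 4*Q) - Q) = Q**2*(-4 - 5*Q))
b(-15)*(39*(-14) - 25) = ((-15)**2*(-4 - 5*(-15)))*(39*(-14) - 25) = (225*(-4 + 75))*(-546 - 25) = (225*71)*(-571) = 15975*(-571) = -9121725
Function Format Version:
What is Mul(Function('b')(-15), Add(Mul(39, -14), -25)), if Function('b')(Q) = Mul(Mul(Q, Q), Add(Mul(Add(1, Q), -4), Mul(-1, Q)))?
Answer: -9121725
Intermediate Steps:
Function('b')(Q) = Mul(Pow(Q, 2), Add(-4, Mul(-5, Q))) (Function('b')(Q) = Mul(Pow(Q, 2), Add(Add(-4, Mul(-4, Q)), Mul(-1, Q))) = Mul(Pow(Q, 2), Add(-4, Mul(-5, Q))))
Mul(Function('b')(-15), Add(Mul(39, -14), -25)) = Mul(Mul(Pow(-15, 2), Add(-4, Mul(-5, -15))), Add(Mul(39, -14), -25)) = Mul(Mul(225, Add(-4, 75)), Add(-546, -25)) = Mul(Mul(225, 71), -571) = Mul(15975, -571) = -9121725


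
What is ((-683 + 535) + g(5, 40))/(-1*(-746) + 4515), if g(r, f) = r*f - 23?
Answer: 29/5261 ≈ 0.0055123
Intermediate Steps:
g(r, f) = -23 + f*r (g(r, f) = f*r - 23 = -23 + f*r)
((-683 + 535) + g(5, 40))/(-1*(-746) + 4515) = ((-683 + 535) + (-23 + 40*5))/(-1*(-746) + 4515) = (-148 + (-23 + 200))/(746 + 4515) = (-148 + 177)/5261 = 29*(1/5261) = 29/5261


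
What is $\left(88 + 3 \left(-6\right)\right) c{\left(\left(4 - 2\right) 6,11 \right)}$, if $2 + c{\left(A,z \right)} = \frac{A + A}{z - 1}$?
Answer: $28$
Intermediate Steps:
$c{\left(A,z \right)} = -2 + \frac{2 A}{-1 + z}$ ($c{\left(A,z \right)} = -2 + \frac{A + A}{z - 1} = -2 + \frac{2 A}{-1 + z}$)
$\left(88 + 3 \left(-6\right)\right) c{\left(\left(4 - 2\right) 6,11 \right)} = \left(88 + 3 \left(-6\right)\right) \frac{2 \left(1 + \left(4 - 2\right) 6 - 11\right)}{-1 + 11} = \left(88 - 18\right) \frac{2 \left(1 + 2 \cdot 6 - 11\right)}{10} = 70 \cdot 2 \cdot \frac{1}{10} \left(1 + 12 - 11\right) = 70 \cdot 2 \cdot \frac{1}{10} \cdot 2 = 70 \cdot \frac{2}{5} = 28$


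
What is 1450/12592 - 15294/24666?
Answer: -13068029/25882856 ≈ -0.50489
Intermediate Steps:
1450/12592 - 15294/24666 = 1450*(1/12592) - 15294*1/24666 = 725/6296 - 2549/4111 = -13068029/25882856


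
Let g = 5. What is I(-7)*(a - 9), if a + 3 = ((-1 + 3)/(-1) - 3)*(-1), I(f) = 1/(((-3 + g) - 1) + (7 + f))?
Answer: -7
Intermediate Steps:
I(f) = 1/(8 + f) (I(f) = 1/(((-3 + 5) - 1) + (7 + f)) = 1/((2 - 1) + (7 + f)) = 1/(1 + (7 + f)) = 1/(8 + f))
a = 2 (a = -3 + ((-1 + 3)/(-1) - 3)*(-1) = -3 + (2*(-1) - 3)*(-1) = -3 + (-2 - 3)*(-1) = -3 - 5*(-1) = -3 + 5 = 2)
I(-7)*(a - 9) = (2 - 9)/(8 - 7) = -7/1 = 1*(-7) = -7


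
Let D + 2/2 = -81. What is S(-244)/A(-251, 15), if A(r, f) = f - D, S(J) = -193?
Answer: -193/97 ≈ -1.9897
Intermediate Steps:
D = -82 (D = -1 - 81 = -82)
A(r, f) = 82 + f (A(r, f) = f - 1*(-82) = f + 82 = 82 + f)
S(-244)/A(-251, 15) = -193/(82 + 15) = -193/97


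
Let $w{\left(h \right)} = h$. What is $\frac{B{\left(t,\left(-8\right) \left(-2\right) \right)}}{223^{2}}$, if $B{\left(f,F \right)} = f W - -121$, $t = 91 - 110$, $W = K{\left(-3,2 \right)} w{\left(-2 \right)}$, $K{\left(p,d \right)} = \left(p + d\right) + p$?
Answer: $- \frac{31}{49729} \approx -0.00062338$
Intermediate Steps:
$K{\left(p,d \right)} = d + 2 p$ ($K{\left(p,d \right)} = \left(d + p\right) + p = d + 2 p$)
$W = 8$ ($W = \left(2 + 2 \left(-3\right)\right) \left(-2\right) = \left(2 - 6\right) \left(-2\right) = \left(-4\right) \left(-2\right) = 8$)
$t = -19$ ($t = 91 - 110 = -19$)
$B{\left(f,F \right)} = 121 + 8 f$ ($B{\left(f,F \right)} = f 8 - -121 = 8 f + 121 = 121 + 8 f$)
$\frac{B{\left(t,\left(-8\right) \left(-2\right) \right)}}{223^{2}} = \frac{121 + 8 \left(-19\right)}{223^{2}} = \frac{121 - 152}{49729} = \left(-31\right) \frac{1}{49729} = - \frac{31}{49729}$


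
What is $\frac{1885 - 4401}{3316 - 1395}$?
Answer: $- \frac{148}{113} \approx -1.3097$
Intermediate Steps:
$\frac{1885 - 4401}{3316 - 1395} = - \frac{2516}{1921} = \left(-2516\right) \frac{1}{1921} = - \frac{148}{113}$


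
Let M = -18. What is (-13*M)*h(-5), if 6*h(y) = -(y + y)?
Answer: 390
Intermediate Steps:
h(y) = -y/3 (h(y) = (-(y + y))/6 = (-2*y)/6 = -y/3)
(-13*M)*h(-5) = (-13*(-18))*(-⅓*(-5)) = 234*(5/3) = 390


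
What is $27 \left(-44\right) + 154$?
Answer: $-1034$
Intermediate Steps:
$27 \left(-44\right) + 154 = -1188 + 154 = -1034$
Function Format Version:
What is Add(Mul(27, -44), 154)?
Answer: -1034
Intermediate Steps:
Add(Mul(27, -44), 154) = Add(-1188, 154) = -1034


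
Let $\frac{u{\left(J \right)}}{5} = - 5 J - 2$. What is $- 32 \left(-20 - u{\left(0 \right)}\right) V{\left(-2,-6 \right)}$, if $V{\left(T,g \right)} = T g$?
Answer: $3840$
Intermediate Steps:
$u{\left(J \right)} = -10 - 25 J$ ($u{\left(J \right)} = 5 \left(- 5 J - 2\right) = 5 \left(-2 - 5 J\right) = -10 - 25 J$)
$- 32 \left(-20 - u{\left(0 \right)}\right) V{\left(-2,-6 \right)} = - 32 \left(-20 - \left(-10 - 0\right)\right) \left(\left(-2\right) \left(-6\right)\right) = - 32 \left(-20 - \left(-10 + 0\right)\right) 12 = - 32 \left(-20 - -10\right) 12 = - 32 \left(-20 + 10\right) 12 = \left(-32\right) \left(-10\right) 12 = 320 \cdot 12 = 3840$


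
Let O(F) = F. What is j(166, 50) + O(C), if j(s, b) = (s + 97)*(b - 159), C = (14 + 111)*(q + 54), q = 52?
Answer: -15417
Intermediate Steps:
C = 13250 (C = (14 + 111)*(52 + 54) = 125*106 = 13250)
j(s, b) = (-159 + b)*(97 + s) (j(s, b) = (97 + s)*(-159 + b) = (-159 + b)*(97 + s))
j(166, 50) + O(C) = (-15423 - 159*166 + 97*50 + 50*166) + 13250 = (-15423 - 26394 + 4850 + 8300) + 13250 = -28667 + 13250 = -15417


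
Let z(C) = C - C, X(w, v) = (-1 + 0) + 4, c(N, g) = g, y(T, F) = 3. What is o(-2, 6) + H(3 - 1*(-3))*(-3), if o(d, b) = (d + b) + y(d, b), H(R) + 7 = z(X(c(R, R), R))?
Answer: 28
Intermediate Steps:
X(w, v) = 3 (X(w, v) = -1 + 4 = 3)
z(C) = 0
H(R) = -7 (H(R) = -7 + 0 = -7)
o(d, b) = 3 + b + d (o(d, b) = (d + b) + 3 = (b + d) + 3 = 3 + b + d)
o(-2, 6) + H(3 - 1*(-3))*(-3) = (3 + 6 - 2) - 7*(-3) = 7 + 21 = 28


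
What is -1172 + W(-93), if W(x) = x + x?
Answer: -1358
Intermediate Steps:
W(x) = 2*x
-1172 + W(-93) = -1172 + 2*(-93) = -1172 - 186 = -1358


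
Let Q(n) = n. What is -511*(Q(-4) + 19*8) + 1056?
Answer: -74572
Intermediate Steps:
-511*(Q(-4) + 19*8) + 1056 = -511*(-4 + 19*8) + 1056 = -511*(-4 + 152) + 1056 = -511*148 + 1056 = -75628 + 1056 = -74572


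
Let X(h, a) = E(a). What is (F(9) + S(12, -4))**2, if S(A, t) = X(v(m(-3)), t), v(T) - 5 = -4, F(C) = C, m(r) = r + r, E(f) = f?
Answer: 25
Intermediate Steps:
m(r) = 2*r
v(T) = 1 (v(T) = 5 - 4 = 1)
X(h, a) = a
S(A, t) = t
(F(9) + S(12, -4))**2 = (9 - 4)**2 = 5**2 = 25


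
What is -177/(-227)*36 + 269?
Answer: 67435/227 ≈ 297.07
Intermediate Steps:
-177/(-227)*36 + 269 = -177*(-1/227)*36 + 269 = (177/227)*36 + 269 = 6372/227 + 269 = 67435/227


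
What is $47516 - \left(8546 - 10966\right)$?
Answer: $49936$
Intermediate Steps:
$47516 - \left(8546 - 10966\right) = 47516 - -2420 = 47516 + 2420 = 49936$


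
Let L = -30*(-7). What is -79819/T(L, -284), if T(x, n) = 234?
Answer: -79819/234 ≈ -341.11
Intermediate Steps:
L = 210
-79819/T(L, -284) = -79819/234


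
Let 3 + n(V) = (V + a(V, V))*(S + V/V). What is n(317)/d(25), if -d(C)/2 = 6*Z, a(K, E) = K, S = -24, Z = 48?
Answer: 14585/576 ≈ 25.321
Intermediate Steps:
n(V) = -3 - 46*V (n(V) = -3 + (V + V)*(-24 + V/V) = -3 + (2*V)*(-24 + 1) = -3 + (2*V)*(-23) = -3 - 46*V)
d(C) = -576 (d(C) = -12*48 = -2*288 = -576)
n(317)/d(25) = (-3 - 46*317)/(-576) = (-3 - 14582)*(-1/576) = -14585*(-1/576) = 14585/576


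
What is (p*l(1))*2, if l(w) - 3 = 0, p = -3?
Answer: -18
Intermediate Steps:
l(w) = 3 (l(w) = 3 + 0 = 3)
(p*l(1))*2 = -3*3*2 = -9*2 = -18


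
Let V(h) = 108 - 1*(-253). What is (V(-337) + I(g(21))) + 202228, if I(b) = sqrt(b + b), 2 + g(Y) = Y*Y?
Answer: 202589 + sqrt(878) ≈ 2.0262e+5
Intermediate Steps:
V(h) = 361 (V(h) = 108 + 253 = 361)
g(Y) = -2 + Y**2 (g(Y) = -2 + Y*Y = -2 + Y**2)
I(b) = sqrt(2)*sqrt(b) (I(b) = sqrt(2*b) = sqrt(2)*sqrt(b))
(V(-337) + I(g(21))) + 202228 = (361 + sqrt(2)*sqrt(-2 + 21**2)) + 202228 = (361 + sqrt(2)*sqrt(-2 + 441)) + 202228 = (361 + sqrt(2)*sqrt(439)) + 202228 = (361 + sqrt(878)) + 202228 = 202589 + sqrt(878)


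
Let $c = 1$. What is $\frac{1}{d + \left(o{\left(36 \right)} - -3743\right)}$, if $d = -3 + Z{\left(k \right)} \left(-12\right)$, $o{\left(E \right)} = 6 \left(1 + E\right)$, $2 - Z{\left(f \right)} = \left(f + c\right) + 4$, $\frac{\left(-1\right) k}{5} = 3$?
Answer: $\frac{1}{3818} \approx 0.00026192$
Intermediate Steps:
$k = -15$ ($k = \left(-5\right) 3 = -15$)
$Z{\left(f \right)} = -3 - f$ ($Z{\left(f \right)} = 2 - \left(\left(f + 1\right) + 4\right) = 2 - \left(\left(1 + f\right) + 4\right) = 2 - \left(5 + f\right) = -3 - f$)
$o{\left(E \right)} = 6 + 6 E$
$d = -147$ ($d = -3 + \left(-3 - -15\right) \left(-12\right) = -3 + \left(-3 + 15\right) \left(-12\right) = -3 + 12 \left(-12\right) = -3 - 144 = -147$)
$\frac{1}{d + \left(o{\left(36 \right)} - -3743\right)} = \frac{1}{-147 + \left(\left(6 + 6 \cdot 36\right) - -3743\right)} = \frac{1}{-147 + \left(\left(6 + 216\right) + 3743\right)} = \frac{1}{-147 + \left(222 + 3743\right)} = \frac{1}{-147 + 3965} = \frac{1}{3818}$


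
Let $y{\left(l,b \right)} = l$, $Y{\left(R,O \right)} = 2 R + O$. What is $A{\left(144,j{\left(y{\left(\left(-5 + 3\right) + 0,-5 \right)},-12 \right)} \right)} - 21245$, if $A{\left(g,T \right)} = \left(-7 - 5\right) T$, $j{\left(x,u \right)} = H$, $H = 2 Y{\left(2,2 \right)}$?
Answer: $-21389$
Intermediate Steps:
$Y{\left(R,O \right)} = O + 2 R$
$H = 12$ ($H = 2 \left(2 + 2 \cdot 2\right) = 2 \left(2 + 4\right) = 2 \cdot 6 = 12$)
$j{\left(x,u \right)} = 12$
$A{\left(g,T \right)} = - 12 T$
$A{\left(144,j{\left(y{\left(\left(-5 + 3\right) + 0,-5 \right)},-12 \right)} \right)} - 21245 = \left(-12\right) 12 - 21245 = -144 - 21245 = -21389$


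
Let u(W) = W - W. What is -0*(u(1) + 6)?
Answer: 0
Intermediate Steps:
u(W) = 0
-0*(u(1) + 6) = -0*(0 + 6) = -0*6 = -273*0 = 0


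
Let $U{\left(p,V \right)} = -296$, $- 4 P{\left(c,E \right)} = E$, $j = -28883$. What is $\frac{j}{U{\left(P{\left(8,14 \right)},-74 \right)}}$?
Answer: $\frac{28883}{296} \approx 97.578$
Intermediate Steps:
$P{\left(c,E \right)} = - \frac{E}{4}$
$\frac{j}{U{\left(P{\left(8,14 \right)},-74 \right)}} = - \frac{28883}{-296} = \left(-28883\right) \left(- \frac{1}{296}\right) = \frac{28883}{296}$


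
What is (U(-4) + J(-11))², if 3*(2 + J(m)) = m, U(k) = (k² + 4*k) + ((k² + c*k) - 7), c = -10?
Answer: 16900/9 ≈ 1877.8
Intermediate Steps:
U(k) = -7 - 6*k + 2*k² (U(k) = (k² + 4*k) + ((k² - 10*k) - 7) = (k² + 4*k) + (-7 + k² - 10*k) = -7 - 6*k + 2*k²)
J(m) = -2 + m/3
(U(-4) + J(-11))² = ((-7 - 6*(-4) + 2*(-4)²) + (-2 + (⅓)*(-11)))² = ((-7 + 24 + 2*16) + (-2 - 11/3))² = ((-7 + 24 + 32) - 17/3)² = (49 - 17/3)² = (130/3)² = 16900/9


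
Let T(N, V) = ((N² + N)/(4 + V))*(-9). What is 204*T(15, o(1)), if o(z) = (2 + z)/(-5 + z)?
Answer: -1762560/13 ≈ -1.3558e+5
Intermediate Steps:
o(z) = (2 + z)/(-5 + z)
T(N, V) = -9*(N + N²)/(4 + V) (T(N, V) = ((N + N²)/(4 + V))*(-9) = -9*(N + N²)/(4 + V))
204*T(15, o(1)) = 204*(-9*15*(1 + 15)/(4 + (2 + 1)/(-5 + 1))) = 204*(-9*15*16/(4 + 3/(-4))) = 204*(-9*15*16/(4 - ¼*3)) = 204*(-9*15*16/(4 - ¾)) = 204*(-9*15*16/13/4) = 204*(-9*15*4/13*16) = 204*(-8640/13) = -1762560/13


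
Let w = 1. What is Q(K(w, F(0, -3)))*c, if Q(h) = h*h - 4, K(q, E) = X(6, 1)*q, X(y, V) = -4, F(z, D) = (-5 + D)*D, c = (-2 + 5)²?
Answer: 108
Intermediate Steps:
c = 9 (c = 3² = 9)
F(z, D) = D*(-5 + D)
K(q, E) = -4*q
Q(h) = -4 + h² (Q(h) = h² - 4 = -4 + h²)
Q(K(w, F(0, -3)))*c = (-4 + (-4*1)²)*9 = (-4 + (-4)²)*9 = (-4 + 16)*9 = 12*9 = 108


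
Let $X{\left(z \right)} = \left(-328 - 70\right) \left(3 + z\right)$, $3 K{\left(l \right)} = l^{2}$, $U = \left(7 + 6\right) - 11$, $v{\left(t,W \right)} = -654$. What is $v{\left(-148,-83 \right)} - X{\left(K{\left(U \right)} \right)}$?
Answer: $\frac{3212}{3} \approx 1070.7$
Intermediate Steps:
$U = 2$ ($U = 13 - 11 = 2$)
$K{\left(l \right)} = \frac{l^{2}}{3}$
$X{\left(z \right)} = -1194 - 398 z$ ($X{\left(z \right)} = - 398 \left(3 + z\right) = -1194 - 398 z$)
$v{\left(-148,-83 \right)} - X{\left(K{\left(U \right)} \right)} = -654 - \left(-1194 - 398 \frac{2^{2}}{3}\right) = -654 - \left(-1194 - 398 \cdot \frac{1}{3} \cdot 4\right) = -654 - \left(-1194 - \frac{1592}{3}\right) = -654 - - \frac{5174}{3} = -654 + \frac{5174}{3} = \frac{3212}{3}$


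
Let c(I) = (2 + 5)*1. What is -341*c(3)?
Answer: -2387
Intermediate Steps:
c(I) = 7 (c(I) = 7*1 = 7)
-341*c(3) = -341*7 = -2387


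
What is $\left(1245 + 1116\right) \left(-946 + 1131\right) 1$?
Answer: $436785$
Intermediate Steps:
$\left(1245 + 1116\right) \left(-946 + 1131\right) 1 = 2361 \cdot 185 \cdot 1 = 436785 \cdot 1 = 436785$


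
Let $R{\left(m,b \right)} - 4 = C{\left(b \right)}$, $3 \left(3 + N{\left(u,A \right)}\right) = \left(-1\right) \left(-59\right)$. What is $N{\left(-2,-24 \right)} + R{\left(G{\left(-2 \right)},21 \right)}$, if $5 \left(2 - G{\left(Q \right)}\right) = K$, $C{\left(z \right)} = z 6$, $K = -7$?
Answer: $\frac{440}{3} \approx 146.67$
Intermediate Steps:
$N{\left(u,A \right)} = \frac{50}{3}$ ($N{\left(u,A \right)} = -3 + \frac{\left(-1\right) \left(-59\right)}{3} = -3 + \frac{1}{3} \cdot 59 = -3 + \frac{59}{3} = \frac{50}{3}$)
$C{\left(z \right)} = 6 z$
$G{\left(Q \right)} = \frac{17}{5}$ ($G{\left(Q \right)} = 2 - - \frac{7}{5} = 2 + \frac{7}{5} = \frac{17}{5}$)
$R{\left(m,b \right)} = 4 + 6 b$
$N{\left(-2,-24 \right)} + R{\left(G{\left(-2 \right)},21 \right)} = \frac{50}{3} + \left(4 + 6 \cdot 21\right) = \frac{50}{3} + \left(4 + 126\right) = \frac{50}{3} + 130 = \frac{440}{3}$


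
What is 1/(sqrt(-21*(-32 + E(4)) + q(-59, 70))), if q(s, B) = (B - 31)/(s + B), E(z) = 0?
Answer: sqrt(81741)/7431 ≈ 0.038475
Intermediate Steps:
q(s, B) = (-31 + B)/(B + s)
1/(sqrt(-21*(-32 + E(4)) + q(-59, 70))) = 1/(sqrt(-21*(-32 + 0) + (-31 + 70)/(70 - 59))) = 1/(sqrt(-21*(-32) + 39/11)) = 1/(sqrt(672 + (1/11)*39)) = 1/(sqrt(672 + 39/11)) = 1/(sqrt(7431/11)) = 1/(sqrt(81741)/11) = sqrt(81741)/7431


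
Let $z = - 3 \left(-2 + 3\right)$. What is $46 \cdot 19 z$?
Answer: $-2622$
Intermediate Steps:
$z = -3$ ($z = \left(-3\right) 1 = -3$)
$46 \cdot 19 z = 46 \cdot 19 \left(-3\right) = 874 \left(-3\right) = -2622$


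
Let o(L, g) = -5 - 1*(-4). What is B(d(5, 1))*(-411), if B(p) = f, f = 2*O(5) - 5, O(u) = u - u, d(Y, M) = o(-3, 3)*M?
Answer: 2055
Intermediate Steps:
o(L, g) = -1 (o(L, g) = -5 + 4 = -1)
d(Y, M) = -M
O(u) = 0
f = -5 (f = 2*0 - 5 = 0 - 5 = -5)
B(p) = -5
B(d(5, 1))*(-411) = -5*(-411) = 2055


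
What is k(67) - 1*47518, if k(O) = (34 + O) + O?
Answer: -47350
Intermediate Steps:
k(O) = 34 + 2*O
k(67) - 1*47518 = (34 + 2*67) - 1*47518 = (34 + 134) - 47518 = 168 - 47518 = -47350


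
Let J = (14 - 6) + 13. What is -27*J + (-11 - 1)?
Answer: -579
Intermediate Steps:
J = 21 (J = 8 + 13 = 21)
-27*J + (-11 - 1) = -27*21 + (-11 - 1) = -567 - 12 = -579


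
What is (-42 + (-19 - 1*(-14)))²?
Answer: 2209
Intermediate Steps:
(-42 + (-19 - 1*(-14)))² = (-42 + (-19 + 14))² = (-42 - 5)² = (-47)² = 2209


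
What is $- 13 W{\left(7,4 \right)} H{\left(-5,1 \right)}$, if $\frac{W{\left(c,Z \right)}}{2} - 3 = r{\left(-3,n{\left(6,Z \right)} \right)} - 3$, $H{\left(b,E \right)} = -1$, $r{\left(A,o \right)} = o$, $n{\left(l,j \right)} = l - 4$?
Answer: $52$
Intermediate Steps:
$n{\left(l,j \right)} = -4 + l$ ($n{\left(l,j \right)} = l - 4 = -4 + l$)
$W{\left(c,Z \right)} = 4$ ($W{\left(c,Z \right)} = 6 + 2 \left(\left(-4 + 6\right) - 3\right) = 6 + 2 \left(2 - 3\right) = 6 + 2 \left(-1\right) = 6 - 2 = 4$)
$- 13 W{\left(7,4 \right)} H{\left(-5,1 \right)} = \left(-13\right) 4 \left(-1\right) = \left(-52\right) \left(-1\right) = 52$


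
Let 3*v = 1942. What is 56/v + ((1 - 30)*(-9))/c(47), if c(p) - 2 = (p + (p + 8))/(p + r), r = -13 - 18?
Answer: 2033076/65057 ≈ 31.251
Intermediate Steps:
r = -31
v = 1942/3 (v = (⅓)*1942 = 1942/3 ≈ 647.33)
c(p) = 2 + (8 + 2*p)/(-31 + p) (c(p) = 2 + (p + (p + 8))/(p - 31) = 2 + (p + (8 + p))/(-31 + p) = 2 + (8 + 2*p)/(-31 + p))
56/v + ((1 - 30)*(-9))/c(47) = 56/(1942/3) + ((1 - 30)*(-9))/((2*(-27 + 2*47)/(-31 + 47))) = 56*(3/1942) + (-29*(-9))/((2*(-27 + 94)/16)) = 84/971 + 261/((2*(1/16)*67)) = 84/971 + 261/(67/8) = 84/971 + 261*(8/67) = 84/971 + 2088/67 = 2033076/65057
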